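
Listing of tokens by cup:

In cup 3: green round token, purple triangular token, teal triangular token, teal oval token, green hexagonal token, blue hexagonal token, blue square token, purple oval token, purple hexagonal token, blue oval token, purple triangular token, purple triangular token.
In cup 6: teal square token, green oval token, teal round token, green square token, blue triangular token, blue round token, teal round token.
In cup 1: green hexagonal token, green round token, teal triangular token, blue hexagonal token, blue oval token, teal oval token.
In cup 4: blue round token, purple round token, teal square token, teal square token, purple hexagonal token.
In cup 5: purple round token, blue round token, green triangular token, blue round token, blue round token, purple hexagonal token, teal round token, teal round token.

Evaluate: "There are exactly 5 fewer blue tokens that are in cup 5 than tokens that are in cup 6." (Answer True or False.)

False

blue tokens in cup 5: 3.
tokens in cup 6: 7.
The claim requires 7 − 3 (= 4) to equal 5, which does not hold.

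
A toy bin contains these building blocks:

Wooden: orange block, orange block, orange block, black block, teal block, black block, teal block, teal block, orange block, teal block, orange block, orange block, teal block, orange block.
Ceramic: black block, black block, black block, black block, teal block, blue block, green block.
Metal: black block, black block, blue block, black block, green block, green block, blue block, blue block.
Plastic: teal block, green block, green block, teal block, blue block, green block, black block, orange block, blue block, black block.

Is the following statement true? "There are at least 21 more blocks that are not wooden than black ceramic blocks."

There are 25 blocks that are not wooden.
There are 4 black ceramic blocks.
The claim requires 25 − 4 = 21 ≥ 21, which holds.

True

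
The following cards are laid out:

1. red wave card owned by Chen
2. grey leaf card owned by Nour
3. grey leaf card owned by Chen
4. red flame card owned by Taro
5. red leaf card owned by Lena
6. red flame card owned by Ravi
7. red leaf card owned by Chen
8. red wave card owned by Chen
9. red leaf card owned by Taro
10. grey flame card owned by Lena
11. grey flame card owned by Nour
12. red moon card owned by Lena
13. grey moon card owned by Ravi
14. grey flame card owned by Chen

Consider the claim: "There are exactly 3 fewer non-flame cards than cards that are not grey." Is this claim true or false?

|non-flame cards| = 9.
|cards that are not grey| = 8.
The claim requires 8 − 9 (= -1) to equal 3, which does not hold.

False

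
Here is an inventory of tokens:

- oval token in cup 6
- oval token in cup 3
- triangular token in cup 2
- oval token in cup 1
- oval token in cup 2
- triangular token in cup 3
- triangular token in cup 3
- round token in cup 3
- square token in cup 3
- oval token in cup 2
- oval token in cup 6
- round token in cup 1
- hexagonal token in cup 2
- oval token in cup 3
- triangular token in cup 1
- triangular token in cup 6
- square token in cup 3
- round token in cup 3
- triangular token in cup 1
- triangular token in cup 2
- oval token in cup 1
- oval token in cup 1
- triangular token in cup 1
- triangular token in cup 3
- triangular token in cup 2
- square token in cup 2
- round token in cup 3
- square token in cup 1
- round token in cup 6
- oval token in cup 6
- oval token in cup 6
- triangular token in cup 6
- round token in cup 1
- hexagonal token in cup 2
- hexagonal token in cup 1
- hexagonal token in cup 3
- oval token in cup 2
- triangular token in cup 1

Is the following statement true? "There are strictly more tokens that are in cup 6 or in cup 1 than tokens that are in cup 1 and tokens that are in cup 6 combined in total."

tokens in cup 6 or in cup 1: 18.
tokens in cup 1: 11; tokens in cup 6: 7; combined: 11 + 7 = 18.
The claim requires 18 > 18, which does not hold.

False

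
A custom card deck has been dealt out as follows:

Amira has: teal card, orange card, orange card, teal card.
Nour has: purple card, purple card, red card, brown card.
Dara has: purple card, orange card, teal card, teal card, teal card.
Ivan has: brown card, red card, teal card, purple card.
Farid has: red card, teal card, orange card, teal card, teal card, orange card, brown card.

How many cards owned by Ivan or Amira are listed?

8

Amira: 4; Ivan: 4; together 4 + 4 = 8.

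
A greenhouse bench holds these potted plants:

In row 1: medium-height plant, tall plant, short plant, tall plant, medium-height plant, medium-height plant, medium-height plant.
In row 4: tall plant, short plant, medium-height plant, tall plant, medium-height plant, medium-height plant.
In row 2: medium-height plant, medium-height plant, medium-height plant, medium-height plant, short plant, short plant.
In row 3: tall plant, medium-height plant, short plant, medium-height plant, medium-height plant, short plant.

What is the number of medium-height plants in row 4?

3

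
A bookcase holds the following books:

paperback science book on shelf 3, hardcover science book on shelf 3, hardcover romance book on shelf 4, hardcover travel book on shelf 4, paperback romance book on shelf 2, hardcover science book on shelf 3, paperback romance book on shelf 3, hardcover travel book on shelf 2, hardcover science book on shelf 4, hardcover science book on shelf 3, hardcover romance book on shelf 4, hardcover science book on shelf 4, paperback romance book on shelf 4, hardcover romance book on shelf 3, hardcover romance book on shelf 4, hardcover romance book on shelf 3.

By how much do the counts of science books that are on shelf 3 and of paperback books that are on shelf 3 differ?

2

science books on shelf 3: 4. paperback books on shelf 3: 2.
|4 − 2| = 4 − 2 = 2.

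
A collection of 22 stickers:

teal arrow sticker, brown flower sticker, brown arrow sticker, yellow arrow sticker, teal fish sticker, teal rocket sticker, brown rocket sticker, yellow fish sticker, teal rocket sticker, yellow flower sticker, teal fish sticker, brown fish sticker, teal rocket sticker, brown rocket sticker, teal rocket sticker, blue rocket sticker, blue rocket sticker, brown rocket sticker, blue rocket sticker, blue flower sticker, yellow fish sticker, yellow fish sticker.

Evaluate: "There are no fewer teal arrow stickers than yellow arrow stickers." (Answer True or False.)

teal arrow stickers: 1.
yellow arrow stickers: 1.
The claim requires 1 ≥ 1, which holds.

True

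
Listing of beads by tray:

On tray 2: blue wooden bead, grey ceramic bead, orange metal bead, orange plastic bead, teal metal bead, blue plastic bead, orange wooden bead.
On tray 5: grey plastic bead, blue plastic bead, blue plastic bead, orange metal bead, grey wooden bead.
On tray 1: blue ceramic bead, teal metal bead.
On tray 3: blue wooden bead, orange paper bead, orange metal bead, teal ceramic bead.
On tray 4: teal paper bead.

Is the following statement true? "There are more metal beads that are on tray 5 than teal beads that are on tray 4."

There is 1 metal bead on tray 5.
There is 1 teal bead on tray 4.
The claim requires 1 > 1, which does not hold.

False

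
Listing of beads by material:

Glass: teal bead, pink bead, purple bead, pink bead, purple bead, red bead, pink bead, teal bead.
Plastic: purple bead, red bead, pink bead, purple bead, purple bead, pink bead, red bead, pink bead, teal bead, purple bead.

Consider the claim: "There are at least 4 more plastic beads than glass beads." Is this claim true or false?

False

There are 10 plastic beads.
There are 8 glass beads.
The claim requires 10 − 8 = 2 ≥ 4, which does not hold.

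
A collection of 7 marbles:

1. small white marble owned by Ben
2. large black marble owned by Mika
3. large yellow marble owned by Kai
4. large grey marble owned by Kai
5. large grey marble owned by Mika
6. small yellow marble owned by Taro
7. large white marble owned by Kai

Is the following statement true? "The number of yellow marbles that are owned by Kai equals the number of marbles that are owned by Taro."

True

Count of yellow marbles owned by Kai: 1.
Count of marbles owned by Taro: 1.
The claim requires 1 = 1, which holds.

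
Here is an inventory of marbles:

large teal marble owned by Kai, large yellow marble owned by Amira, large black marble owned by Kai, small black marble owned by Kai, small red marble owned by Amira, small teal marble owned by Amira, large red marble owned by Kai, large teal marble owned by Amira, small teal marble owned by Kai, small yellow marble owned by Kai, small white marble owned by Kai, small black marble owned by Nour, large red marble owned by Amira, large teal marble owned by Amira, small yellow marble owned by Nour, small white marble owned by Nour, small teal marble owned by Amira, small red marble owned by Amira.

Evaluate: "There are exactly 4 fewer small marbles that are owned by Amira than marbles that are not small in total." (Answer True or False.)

Count of small marbles owned by Amira: 4.
There are 7 marbles that are not small.
The claim requires 7 − 4 (= 3) to equal 4, which does not hold.

False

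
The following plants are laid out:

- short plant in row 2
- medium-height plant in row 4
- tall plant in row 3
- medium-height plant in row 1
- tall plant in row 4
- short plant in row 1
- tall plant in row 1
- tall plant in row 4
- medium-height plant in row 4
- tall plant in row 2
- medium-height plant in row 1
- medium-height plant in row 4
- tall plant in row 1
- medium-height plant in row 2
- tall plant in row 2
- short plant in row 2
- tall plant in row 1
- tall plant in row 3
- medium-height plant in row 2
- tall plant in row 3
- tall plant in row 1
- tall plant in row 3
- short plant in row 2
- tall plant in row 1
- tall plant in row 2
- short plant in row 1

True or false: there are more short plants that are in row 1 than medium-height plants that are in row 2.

False

|short plants in row 1| = 2.
|medium-height plants in row 2| = 2.
The claim requires 2 > 2, which does not hold.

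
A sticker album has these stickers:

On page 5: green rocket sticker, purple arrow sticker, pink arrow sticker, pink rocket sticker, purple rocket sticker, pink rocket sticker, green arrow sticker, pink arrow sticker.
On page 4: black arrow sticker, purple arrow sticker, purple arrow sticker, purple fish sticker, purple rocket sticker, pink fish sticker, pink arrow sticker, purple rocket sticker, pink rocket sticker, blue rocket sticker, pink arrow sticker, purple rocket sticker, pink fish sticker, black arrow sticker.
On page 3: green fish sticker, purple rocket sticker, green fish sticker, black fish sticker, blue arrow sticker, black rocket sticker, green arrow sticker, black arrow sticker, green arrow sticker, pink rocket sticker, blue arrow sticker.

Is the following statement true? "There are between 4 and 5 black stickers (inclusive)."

|black stickers| = 5.
The claim requires 4 ≤ 5 ≤ 5, which holds.

True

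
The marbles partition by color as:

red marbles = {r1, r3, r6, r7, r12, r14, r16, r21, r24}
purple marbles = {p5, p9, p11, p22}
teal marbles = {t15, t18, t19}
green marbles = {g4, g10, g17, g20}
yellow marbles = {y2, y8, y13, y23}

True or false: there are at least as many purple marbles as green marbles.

True

There are 4 purple marbles.
There are 4 green marbles.
The claim requires 4 ≥ 4, which holds.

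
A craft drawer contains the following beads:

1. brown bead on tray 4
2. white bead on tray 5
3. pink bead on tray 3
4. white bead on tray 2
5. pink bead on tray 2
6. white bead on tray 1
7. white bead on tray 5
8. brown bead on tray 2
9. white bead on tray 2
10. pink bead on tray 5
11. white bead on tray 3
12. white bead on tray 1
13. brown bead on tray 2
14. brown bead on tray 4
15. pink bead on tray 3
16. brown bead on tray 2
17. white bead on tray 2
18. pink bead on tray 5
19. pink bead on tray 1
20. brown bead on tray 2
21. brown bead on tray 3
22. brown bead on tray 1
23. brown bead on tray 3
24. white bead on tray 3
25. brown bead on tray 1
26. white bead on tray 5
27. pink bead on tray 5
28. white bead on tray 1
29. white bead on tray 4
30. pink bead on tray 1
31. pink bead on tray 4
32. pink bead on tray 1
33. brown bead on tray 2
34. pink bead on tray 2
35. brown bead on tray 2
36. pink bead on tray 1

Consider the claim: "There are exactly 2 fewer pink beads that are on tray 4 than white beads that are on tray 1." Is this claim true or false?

pink beads on tray 4: 1.
white beads on tray 1: 3.
The claim requires 3 − 1 (= 2) to equal 2, which holds.

True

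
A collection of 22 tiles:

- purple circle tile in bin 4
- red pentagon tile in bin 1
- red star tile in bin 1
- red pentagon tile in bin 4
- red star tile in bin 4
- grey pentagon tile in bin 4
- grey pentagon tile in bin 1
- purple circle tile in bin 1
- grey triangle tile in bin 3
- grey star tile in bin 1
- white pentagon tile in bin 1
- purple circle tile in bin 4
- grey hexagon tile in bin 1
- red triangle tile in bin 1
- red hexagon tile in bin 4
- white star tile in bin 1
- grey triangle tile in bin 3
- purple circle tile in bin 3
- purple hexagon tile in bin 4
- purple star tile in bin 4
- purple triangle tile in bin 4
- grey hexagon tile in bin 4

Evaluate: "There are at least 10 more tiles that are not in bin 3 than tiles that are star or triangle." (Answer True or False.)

|tiles that are not in bin 3| = 19.
|tiles that are star or triangle| = 9.
The claim requires 19 − 9 = 10 ≥ 10, which holds.

True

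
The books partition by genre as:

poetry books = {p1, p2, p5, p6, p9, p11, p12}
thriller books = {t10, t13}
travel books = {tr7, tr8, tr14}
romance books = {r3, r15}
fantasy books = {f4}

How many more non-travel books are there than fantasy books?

non-travel books: 12.
fantasy books: 1.
12 − 1 = 11.

11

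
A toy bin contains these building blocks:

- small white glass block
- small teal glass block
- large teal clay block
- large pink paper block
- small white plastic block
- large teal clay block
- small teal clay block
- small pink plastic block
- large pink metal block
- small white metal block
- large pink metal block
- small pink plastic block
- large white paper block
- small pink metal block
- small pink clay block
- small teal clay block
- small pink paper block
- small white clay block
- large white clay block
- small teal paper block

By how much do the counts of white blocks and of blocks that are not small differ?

1

white blocks: 6. blocks that are not small: 7.
|6 − 7| = 7 − 6 = 1.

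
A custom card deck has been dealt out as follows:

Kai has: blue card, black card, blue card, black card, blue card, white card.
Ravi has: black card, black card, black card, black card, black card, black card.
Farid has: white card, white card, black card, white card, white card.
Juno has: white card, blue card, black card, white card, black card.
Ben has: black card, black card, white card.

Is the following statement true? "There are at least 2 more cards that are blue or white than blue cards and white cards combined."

False

|cards that are blue or white| = 12.
blue cards: 4; white cards: 8; combined: 4 + 8 = 12.
The claim requires 12 − 12 = 0 ≥ 2, which does not hold.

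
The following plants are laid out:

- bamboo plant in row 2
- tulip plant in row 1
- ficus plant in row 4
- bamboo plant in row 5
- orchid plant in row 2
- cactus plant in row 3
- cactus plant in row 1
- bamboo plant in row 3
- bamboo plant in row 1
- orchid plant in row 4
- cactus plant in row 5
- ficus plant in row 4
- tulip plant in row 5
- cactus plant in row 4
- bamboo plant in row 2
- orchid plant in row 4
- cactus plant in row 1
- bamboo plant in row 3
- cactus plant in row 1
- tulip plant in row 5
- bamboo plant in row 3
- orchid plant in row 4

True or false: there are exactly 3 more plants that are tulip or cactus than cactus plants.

plants that are tulip or cactus: 9.
cactus plants: 6.
The claim requires 9 − 6 (= 3) to equal 3, which holds.

True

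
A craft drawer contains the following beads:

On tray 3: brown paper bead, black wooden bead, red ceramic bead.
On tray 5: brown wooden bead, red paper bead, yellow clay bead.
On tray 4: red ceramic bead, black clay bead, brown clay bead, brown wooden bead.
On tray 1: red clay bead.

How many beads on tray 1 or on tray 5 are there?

4

on tray 1: 1; on tray 5: 3; together 1 + 3 = 4.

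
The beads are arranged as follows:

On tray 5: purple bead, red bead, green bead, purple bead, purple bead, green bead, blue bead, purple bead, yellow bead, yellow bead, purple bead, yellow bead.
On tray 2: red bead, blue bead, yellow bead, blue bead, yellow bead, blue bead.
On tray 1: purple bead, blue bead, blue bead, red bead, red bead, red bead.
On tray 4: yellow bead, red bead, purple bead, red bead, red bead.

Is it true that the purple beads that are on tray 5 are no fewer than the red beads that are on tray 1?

True

|purple beads on tray 5| = 5.
|red beads on tray 1| = 3.
The claim requires 5 ≥ 3, which holds.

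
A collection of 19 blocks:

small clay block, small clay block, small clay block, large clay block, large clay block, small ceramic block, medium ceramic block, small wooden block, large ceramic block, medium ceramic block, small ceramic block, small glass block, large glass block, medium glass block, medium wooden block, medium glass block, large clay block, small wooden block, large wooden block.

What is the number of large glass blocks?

1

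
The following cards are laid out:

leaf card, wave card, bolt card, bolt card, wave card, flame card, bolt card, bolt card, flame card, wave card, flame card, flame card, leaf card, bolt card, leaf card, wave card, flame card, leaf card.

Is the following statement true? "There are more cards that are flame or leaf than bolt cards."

True

cards that are flame or leaf: 9.
bolt cards: 5.
The claim requires 9 > 5, which holds.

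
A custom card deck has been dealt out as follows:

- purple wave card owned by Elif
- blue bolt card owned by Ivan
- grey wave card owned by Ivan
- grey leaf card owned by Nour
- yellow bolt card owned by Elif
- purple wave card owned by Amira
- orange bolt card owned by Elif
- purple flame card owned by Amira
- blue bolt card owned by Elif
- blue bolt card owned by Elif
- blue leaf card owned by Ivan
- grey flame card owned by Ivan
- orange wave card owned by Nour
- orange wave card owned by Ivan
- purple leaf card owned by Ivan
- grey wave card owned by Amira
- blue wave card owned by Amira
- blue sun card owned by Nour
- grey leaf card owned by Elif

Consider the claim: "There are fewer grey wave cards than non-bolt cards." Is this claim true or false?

There are 2 grey wave cards.
There are 14 non-bolt cards.
The claim requires 2 < 14, which holds.

True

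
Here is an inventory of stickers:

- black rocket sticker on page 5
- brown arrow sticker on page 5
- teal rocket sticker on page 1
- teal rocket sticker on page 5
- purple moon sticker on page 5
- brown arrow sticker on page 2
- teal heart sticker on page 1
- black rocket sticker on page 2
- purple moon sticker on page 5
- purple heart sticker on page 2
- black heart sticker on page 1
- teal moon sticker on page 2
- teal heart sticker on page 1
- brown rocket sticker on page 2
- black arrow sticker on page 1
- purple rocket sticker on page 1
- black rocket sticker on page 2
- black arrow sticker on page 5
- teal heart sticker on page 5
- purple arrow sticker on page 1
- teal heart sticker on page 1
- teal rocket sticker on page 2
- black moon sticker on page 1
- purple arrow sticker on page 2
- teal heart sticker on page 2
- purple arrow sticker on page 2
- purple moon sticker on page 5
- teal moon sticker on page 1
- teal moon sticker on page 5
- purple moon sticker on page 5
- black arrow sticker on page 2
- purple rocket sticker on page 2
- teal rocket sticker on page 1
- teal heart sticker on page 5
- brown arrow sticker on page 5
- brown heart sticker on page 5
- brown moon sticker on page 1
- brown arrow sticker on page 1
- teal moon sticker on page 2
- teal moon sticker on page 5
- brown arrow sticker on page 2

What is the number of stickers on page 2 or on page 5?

28

on page 2: 14; on page 5: 14; together 14 + 14 = 28.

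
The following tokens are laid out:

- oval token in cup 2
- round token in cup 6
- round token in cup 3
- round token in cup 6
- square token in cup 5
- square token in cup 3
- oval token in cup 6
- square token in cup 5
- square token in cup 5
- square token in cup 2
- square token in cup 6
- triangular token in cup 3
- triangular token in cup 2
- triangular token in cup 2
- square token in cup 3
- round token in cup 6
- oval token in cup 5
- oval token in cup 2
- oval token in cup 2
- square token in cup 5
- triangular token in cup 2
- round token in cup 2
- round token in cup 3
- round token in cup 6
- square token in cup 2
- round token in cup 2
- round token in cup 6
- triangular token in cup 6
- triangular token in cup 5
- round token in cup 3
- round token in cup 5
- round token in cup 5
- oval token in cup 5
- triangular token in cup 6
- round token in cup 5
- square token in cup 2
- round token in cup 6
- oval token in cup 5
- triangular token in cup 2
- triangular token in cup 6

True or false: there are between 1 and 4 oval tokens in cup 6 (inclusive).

True

oval tokens in cup 6: 1.
The claim requires 1 ≤ 1 ≤ 4, which holds.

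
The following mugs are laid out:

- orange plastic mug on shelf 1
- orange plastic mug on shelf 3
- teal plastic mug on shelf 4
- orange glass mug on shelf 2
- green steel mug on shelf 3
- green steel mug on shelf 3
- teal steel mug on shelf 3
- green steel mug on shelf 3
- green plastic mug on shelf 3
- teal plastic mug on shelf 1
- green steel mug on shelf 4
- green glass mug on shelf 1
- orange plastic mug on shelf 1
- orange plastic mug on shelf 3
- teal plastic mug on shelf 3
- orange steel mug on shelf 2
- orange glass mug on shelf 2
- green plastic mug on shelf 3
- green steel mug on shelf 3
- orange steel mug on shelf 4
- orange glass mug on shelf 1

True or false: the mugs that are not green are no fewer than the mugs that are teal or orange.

mugs that are not green: 13.
mugs that are teal or orange: 13.
The claim requires 13 ≥ 13, which holds.

True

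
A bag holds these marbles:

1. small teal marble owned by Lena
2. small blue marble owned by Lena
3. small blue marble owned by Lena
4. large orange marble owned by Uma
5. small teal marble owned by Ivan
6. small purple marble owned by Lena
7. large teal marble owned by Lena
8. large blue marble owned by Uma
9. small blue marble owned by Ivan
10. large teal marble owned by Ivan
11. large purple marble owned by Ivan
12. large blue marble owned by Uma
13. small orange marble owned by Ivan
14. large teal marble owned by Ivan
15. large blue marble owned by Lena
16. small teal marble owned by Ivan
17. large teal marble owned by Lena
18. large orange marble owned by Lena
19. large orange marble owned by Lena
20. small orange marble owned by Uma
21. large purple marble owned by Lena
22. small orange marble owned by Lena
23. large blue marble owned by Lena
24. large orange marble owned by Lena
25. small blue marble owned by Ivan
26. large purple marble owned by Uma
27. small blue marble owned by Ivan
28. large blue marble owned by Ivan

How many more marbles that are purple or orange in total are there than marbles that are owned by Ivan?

marbles that are purple or orange: 11.
marbles owned by Ivan: 10.
11 − 10 = 1.

1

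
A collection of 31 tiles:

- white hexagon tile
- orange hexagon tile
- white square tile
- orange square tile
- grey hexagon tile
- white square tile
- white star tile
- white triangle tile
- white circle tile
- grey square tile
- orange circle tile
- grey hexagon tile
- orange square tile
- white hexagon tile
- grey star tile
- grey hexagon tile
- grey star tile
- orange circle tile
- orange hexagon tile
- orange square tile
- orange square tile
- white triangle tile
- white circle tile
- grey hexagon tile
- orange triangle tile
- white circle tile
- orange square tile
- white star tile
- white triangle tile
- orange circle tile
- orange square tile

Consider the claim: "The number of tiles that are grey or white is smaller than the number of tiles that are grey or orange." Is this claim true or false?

tiles that are grey or white: 19.
tiles that are grey or orange: 19.
The claim requires 19 < 19, which does not hold.

False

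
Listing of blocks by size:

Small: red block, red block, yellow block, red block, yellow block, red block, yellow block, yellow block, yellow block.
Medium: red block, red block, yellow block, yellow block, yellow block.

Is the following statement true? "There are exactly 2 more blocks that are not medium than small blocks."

False

There are 9 blocks that are not medium.
There are 9 small blocks.
The claim requires 9 − 9 (= 0) to equal 2, which does not hold.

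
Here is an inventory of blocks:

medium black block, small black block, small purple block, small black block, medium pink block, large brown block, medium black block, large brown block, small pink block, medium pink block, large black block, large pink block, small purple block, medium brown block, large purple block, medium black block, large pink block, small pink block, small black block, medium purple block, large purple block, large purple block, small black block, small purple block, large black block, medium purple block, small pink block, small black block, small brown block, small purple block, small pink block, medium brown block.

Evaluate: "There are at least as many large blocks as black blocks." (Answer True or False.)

False

large blocks: 9.
black blocks: 10.
The claim requires 9 ≥ 10, which does not hold.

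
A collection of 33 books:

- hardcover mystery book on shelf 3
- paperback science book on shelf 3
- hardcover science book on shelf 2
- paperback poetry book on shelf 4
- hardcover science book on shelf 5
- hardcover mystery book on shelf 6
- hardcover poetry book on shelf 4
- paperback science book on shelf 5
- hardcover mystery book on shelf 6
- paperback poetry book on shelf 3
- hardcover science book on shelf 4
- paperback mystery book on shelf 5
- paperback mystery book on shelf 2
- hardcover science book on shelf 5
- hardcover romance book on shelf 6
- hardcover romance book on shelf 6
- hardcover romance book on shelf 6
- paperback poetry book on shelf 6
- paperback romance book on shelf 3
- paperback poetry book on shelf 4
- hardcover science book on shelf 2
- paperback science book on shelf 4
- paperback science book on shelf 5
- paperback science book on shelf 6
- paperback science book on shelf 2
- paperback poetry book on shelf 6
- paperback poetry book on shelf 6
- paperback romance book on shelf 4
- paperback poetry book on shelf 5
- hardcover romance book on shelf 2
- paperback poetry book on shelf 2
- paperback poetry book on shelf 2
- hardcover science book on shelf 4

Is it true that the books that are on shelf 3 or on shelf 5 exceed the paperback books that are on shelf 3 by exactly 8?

False

|books on shelf 3 or on shelf 5| = 10.
|paperback books on shelf 3| = 3.
The claim requires 10 − 3 (= 7) to equal 8, which does not hold.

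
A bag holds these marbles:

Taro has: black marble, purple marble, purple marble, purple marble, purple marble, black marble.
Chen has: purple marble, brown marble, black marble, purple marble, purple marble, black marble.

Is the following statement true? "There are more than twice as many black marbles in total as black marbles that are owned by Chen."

black marbles: 4.
black marbles owned by Chen: 2.
The claim requires 4 > 2 × 2 = 4, which does not hold.

False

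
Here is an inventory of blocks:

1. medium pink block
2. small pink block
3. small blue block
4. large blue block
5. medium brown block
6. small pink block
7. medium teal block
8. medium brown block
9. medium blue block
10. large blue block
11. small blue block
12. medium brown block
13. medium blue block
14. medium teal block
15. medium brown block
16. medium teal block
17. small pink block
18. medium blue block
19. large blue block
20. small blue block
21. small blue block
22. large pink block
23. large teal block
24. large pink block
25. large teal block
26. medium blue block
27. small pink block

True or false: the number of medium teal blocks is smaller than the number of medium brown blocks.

True

There are 3 medium teal blocks.
There are 4 medium brown blocks.
The claim requires 3 < 4, which holds.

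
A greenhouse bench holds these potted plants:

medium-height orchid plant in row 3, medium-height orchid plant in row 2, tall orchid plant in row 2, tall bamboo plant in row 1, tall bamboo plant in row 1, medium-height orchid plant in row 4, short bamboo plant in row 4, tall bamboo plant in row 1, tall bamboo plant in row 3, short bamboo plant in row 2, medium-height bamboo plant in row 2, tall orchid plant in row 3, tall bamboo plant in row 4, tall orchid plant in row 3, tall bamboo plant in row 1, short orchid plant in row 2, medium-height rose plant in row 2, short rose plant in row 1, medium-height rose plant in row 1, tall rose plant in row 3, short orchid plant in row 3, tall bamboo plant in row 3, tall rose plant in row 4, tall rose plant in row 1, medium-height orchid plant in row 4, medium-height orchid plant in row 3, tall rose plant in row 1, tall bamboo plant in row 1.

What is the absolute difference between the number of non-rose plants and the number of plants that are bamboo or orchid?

non-rose plants: 21. plants that are bamboo or orchid: 21.
|21 − 21| = 21 − 21 = 0.

0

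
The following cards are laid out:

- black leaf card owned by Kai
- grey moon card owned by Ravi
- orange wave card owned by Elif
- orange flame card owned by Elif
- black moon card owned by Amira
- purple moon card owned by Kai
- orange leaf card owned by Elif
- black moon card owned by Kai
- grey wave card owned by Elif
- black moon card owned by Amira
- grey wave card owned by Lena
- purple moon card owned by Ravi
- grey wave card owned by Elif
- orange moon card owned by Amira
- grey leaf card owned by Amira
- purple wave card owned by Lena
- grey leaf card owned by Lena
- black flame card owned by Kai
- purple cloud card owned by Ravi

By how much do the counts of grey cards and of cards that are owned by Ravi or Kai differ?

1

grey cards: 6. cards owned by Ravi or Kai: 7.
|6 − 7| = 7 − 6 = 1.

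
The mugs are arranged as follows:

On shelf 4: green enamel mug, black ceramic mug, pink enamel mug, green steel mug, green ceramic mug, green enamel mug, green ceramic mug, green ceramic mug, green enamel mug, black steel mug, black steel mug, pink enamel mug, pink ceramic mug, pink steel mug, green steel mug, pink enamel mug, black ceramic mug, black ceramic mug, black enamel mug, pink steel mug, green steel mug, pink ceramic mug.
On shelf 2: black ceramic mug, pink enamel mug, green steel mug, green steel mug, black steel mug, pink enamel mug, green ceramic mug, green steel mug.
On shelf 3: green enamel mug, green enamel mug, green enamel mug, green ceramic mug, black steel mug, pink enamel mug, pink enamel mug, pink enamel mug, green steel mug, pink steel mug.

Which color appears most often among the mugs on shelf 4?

green

Counts by color (restricted to mugs on shelf 4): green 9, pink 7, black 6.
The maximum is 9, held uniquely by green.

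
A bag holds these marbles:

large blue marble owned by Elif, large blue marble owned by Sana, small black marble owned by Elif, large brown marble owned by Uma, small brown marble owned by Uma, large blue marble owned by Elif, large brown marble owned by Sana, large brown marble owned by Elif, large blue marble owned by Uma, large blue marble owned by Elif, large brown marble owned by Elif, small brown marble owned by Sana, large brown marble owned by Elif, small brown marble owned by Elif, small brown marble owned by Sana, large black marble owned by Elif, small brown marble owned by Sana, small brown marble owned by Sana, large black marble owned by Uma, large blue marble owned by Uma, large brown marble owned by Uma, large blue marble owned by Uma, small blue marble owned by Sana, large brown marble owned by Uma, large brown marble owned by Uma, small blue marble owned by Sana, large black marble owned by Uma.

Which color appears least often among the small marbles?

black

Counts by color (restricted to small marbles): brown 6, blue 2, black 1.
The minimum is 1, held uniquely by black.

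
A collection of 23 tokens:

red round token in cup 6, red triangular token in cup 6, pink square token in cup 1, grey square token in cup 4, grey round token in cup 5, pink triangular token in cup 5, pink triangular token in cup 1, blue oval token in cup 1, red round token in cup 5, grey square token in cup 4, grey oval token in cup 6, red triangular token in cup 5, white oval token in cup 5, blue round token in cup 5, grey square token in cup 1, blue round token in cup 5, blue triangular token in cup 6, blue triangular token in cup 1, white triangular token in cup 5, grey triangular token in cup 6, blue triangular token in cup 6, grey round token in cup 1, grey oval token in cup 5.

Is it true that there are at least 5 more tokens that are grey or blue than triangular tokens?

True

There are 14 tokens that are grey or blue.
There are 9 triangular tokens.
The claim requires 14 − 9 = 5 ≥ 5, which holds.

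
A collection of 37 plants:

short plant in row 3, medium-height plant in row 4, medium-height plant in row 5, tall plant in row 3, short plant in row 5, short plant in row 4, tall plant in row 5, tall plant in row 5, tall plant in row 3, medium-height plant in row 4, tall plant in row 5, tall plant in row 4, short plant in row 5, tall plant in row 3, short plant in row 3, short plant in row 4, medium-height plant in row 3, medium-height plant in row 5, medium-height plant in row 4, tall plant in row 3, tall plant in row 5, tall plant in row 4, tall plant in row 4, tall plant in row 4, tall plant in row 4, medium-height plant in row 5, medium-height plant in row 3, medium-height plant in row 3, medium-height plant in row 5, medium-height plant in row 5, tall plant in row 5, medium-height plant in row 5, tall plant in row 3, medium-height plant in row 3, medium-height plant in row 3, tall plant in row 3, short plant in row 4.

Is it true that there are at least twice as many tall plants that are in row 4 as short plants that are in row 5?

True

|tall plants in row 4| = 5.
|short plants in row 5| = 2.
The claim requires 5 ≥ 2 × 2 = 4, which holds.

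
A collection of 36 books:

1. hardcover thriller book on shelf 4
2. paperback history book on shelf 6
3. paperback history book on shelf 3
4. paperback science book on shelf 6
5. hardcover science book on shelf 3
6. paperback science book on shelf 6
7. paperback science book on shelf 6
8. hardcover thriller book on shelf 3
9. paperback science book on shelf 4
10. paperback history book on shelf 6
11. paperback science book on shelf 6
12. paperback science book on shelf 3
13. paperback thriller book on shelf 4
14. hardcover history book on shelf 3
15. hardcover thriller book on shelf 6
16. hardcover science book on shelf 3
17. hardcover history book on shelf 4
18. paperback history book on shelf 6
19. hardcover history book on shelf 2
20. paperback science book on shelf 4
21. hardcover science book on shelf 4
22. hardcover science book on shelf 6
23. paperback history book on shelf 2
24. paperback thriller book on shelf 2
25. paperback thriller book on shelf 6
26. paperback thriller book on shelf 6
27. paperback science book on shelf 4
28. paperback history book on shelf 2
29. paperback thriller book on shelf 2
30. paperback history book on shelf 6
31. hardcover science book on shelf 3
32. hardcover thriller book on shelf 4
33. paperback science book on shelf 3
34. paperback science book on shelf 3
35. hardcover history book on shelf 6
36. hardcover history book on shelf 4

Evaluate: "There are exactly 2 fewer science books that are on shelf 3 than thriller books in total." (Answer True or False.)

False

science books on shelf 3: 6.
thriller books: 9.
The claim requires 9 − 6 (= 3) to equal 2, which does not hold.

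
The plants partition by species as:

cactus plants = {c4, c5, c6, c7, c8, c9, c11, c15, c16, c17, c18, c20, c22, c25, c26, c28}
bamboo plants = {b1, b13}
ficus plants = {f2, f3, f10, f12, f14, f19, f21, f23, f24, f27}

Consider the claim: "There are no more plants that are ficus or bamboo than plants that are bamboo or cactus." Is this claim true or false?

|plants that are ficus or bamboo| = 12.
|plants that are bamboo or cactus| = 18.
The claim requires 12 ≤ 18, which holds.

True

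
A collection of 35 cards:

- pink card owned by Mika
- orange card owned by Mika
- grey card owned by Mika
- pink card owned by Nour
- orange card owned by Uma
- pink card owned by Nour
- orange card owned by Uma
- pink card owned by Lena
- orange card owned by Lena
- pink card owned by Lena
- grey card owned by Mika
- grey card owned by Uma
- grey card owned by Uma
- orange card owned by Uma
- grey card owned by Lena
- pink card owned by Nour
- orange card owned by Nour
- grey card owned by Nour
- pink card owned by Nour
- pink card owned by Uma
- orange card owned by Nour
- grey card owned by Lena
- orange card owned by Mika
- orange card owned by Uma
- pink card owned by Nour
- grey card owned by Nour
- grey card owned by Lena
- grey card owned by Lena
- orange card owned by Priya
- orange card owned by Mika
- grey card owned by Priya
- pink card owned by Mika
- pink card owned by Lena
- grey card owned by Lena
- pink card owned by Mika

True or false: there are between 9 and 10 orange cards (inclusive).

orange cards: 11.
The claim requires 9 ≤ 11 ≤ 10, which does not hold.

False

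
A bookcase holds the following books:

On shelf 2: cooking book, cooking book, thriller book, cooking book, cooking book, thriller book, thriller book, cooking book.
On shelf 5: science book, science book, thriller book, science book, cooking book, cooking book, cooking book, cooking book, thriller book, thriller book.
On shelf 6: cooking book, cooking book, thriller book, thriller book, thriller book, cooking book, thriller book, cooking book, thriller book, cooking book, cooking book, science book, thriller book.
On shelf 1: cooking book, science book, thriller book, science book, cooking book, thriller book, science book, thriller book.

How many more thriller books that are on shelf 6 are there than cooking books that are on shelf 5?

thriller books on shelf 6: 6.
cooking books on shelf 5: 4.
6 − 4 = 2.

2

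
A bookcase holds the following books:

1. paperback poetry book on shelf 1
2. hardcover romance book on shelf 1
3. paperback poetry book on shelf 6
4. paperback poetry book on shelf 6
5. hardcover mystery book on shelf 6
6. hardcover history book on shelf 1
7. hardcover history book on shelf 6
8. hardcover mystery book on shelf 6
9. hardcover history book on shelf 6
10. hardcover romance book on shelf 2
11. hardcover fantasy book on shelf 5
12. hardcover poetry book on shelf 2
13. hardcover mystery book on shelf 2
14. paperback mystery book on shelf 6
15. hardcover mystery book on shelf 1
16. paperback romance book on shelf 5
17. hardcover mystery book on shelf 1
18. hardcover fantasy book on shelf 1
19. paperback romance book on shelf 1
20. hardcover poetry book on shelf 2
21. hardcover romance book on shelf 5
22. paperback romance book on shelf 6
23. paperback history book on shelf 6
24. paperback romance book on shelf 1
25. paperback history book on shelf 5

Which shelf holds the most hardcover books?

shelf 1

Counts by shelf (restricted to hardcover books): shelf 1→5, shelf 6→4, shelf 2→4, shelf 5→2.
The maximum is 5, held uniquely by shelf 1.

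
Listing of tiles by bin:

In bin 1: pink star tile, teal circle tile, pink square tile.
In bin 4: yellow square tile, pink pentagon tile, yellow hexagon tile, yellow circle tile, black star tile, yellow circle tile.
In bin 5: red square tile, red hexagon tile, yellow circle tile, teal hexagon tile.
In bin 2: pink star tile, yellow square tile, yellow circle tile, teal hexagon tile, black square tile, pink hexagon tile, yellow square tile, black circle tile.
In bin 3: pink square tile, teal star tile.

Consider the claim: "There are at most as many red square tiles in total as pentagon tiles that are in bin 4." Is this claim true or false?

True

red square tiles: 1.
pentagon tiles in bin 4: 1.
The claim requires 1 ≤ 1, which holds.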